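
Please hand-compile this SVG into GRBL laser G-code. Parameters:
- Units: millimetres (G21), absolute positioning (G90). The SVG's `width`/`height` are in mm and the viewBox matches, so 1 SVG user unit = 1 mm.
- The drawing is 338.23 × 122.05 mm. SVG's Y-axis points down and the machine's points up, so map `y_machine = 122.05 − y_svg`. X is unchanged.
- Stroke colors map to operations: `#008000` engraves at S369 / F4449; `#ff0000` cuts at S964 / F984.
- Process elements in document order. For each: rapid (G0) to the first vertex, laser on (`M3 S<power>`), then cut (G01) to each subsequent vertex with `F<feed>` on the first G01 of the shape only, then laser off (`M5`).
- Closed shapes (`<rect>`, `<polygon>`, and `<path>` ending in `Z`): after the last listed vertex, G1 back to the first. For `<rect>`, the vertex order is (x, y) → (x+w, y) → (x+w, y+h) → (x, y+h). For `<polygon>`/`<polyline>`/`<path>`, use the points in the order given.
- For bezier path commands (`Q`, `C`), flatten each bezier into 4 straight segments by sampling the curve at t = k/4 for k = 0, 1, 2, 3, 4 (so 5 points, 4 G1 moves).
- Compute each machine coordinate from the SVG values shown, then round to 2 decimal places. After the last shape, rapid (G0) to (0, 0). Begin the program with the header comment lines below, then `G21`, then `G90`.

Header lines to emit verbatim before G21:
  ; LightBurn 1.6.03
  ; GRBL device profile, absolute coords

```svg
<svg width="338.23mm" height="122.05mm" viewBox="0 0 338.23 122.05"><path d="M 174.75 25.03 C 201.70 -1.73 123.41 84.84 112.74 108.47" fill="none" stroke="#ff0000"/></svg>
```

; LightBurn 1.6.03
; GRBL device profile, absolute coords
G21
G90
G0 X174.75 Y97.02
M3 S964
G01 X177.93 Y98.59 F984
G01 X157.85 Y74.20
G01 X130.72 Y40.35
G01 X112.74 Y13.58
M5
G0 X0.00 Y0.00

Since the viewBox matches the mm dimensions, user units are millimetres directly. The only transform is the Y-flip y_m = 122.05 − y_svg.

Shape 1 is a cubic bezier drawn with `<path>`. Its stroke #ff0000 means cut at S964, F984. After flipping Y the toolpath is (174.75,97.02) → (177.93,98.59) → (157.85,74.20) → (130.72,40.35) → (112.74,13.58).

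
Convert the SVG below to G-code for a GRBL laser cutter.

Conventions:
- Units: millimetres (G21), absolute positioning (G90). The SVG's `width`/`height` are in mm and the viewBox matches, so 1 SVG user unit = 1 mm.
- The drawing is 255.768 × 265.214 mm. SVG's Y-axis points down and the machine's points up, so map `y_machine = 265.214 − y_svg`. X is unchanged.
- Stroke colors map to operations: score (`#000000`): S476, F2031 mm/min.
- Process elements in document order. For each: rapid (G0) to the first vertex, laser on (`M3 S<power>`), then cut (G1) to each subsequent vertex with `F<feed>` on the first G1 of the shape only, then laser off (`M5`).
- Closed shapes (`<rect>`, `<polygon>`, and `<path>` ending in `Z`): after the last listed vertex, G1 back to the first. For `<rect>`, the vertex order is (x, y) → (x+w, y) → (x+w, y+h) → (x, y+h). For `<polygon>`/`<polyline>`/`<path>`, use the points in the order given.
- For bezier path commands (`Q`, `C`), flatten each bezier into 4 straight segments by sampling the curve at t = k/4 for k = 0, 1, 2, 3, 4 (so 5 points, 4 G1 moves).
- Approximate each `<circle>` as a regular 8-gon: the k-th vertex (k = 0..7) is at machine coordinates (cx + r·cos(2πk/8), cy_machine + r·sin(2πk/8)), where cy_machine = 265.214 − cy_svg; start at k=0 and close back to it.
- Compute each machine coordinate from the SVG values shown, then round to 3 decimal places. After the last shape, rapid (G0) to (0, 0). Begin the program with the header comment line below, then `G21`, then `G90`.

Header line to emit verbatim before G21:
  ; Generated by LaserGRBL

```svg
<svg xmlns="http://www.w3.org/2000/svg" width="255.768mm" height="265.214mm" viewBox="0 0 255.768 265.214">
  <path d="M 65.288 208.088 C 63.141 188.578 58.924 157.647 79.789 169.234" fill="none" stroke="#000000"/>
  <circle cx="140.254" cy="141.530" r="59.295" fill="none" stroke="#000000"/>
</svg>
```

; Generated by LaserGRBL
G21
G90
G0 X65.288 Y57.126
M3 S476
G1 X63.714 Y73.057 F2031
G1 X63.909 Y88.214
G1 X68.419 Y97.541
G1 X79.789 Y95.980
M5
G0 X199.549 Y123.684
M3 S476
G1 X182.182 Y165.612 F2031
G1 X140.254 Y182.979
G1 X98.326 Y165.612
G1 X80.959 Y123.684
G1 X98.326 Y81.756
G1 X140.254 Y64.389
G1 X182.182 Y81.756
G1 X199.549 Y123.684
M5
G0 X0.000 Y0.000

Since the viewBox matches the mm dimensions, user units are millimetres directly. The only transform is the Y-flip y_m = 265.214 − y_svg.

Shape 1 is a cubic bezier drawn with `<path>`. Its stroke #000000 means score at S476, F2031. After flipping Y the toolpath is (65.288,57.126) → (63.714,73.057) → (63.909,88.214) → (68.419,97.541) → (79.789,95.980).

Shape 2 is a circle drawn with `<circle>`. Its stroke #000000 means score at S476, F2031. After flipping Y the toolpath is (199.549,123.684) → (182.182,165.612) → (140.254,182.979) → (98.326,165.612) → (80.959,123.684) → (98.326,81.756) → (140.254,64.389) → (182.182,81.756) → (199.549,123.684), returning to the start.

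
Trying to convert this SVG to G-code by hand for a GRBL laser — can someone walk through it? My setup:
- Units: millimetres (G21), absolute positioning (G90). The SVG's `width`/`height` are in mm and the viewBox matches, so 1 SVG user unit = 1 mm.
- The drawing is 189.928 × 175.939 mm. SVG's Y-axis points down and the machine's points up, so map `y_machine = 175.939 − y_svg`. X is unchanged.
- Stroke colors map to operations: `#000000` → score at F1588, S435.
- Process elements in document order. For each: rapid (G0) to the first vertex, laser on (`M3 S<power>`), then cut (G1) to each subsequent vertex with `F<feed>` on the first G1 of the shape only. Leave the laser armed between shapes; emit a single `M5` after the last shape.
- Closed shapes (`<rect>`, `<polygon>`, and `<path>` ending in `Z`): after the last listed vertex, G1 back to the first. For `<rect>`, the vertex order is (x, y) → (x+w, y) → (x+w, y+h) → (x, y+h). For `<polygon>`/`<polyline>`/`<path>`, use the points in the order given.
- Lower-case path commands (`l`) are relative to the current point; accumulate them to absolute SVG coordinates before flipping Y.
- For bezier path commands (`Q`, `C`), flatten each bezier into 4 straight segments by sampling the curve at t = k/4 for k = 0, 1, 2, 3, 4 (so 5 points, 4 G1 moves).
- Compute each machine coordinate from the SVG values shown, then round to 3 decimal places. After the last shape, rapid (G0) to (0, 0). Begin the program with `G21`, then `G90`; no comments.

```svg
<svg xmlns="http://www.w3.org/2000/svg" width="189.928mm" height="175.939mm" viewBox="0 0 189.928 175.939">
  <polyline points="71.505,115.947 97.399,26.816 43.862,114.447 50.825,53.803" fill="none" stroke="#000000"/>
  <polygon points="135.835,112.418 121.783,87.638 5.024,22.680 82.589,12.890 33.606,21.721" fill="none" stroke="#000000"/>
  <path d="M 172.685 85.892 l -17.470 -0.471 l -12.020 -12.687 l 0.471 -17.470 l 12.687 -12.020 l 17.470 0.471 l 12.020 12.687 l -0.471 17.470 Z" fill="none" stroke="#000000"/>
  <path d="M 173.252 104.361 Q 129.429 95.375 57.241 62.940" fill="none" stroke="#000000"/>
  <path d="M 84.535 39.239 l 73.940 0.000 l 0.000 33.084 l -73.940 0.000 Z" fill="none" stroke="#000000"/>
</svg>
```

viewBox `0 0 189.928 175.939` with mm width/height → 1 unit = 1 mm. Flip: y_m = 175.939 − y_svg.

**Shape 1** — `<polyline>` open polyline, stroke `#000000` → score (S435, F1588). Machine vertices: (71.505,59.992) → (97.399,149.123) → (43.862,61.492) → (50.825,122.136). Open path.

**Shape 2** — `<polygon>` closed polygon, stroke `#000000` → score (S435, F1588). Machine vertices: (135.835,63.521) → (121.783,88.301) → (5.024,153.259) → (82.589,163.049) → (33.606,154.218) → (135.835,63.521). Closed: final G1 returns to the first vertex.

**Shape 3** — `<path>` regular polygon, stroke `#000000` → score (S435, F1588). Machine vertices: (172.685,90.047) → (155.215,90.518) → (143.195,103.205) → (143.666,120.675) → (156.353,132.695) → (173.823,132.224) → (185.843,119.537) → (185.372,102.067) → (172.685,90.047). Closed: final G1 returns to the first vertex.

**Shape 4** — `<path>` quadratic bezier, stroke `#000000` → score (S435, F1588). Control points (SVG): P0=(173.252,104.361), P1=(129.429,95.375), P2=(57.241,62.940); sampled at t=k/4. Machine vertices: (173.252,71.578) → (149.568,77.537) → (122.338,86.426) → (91.562,98.247) → (57.241,112.999). Open path.

**Shape 5** — `<path>` rectangle, stroke `#000000` → score (S435, F1588). Machine vertices: (84.535,136.700) → (158.475,136.700) → (158.475,103.616) → (84.535,103.616) → (84.535,136.700). Closed: final G1 returns to the first vertex.

G21
G90
G0 X71.505 Y59.992
M3 S435
G1 X97.399 Y149.123 F1588
G1 X43.862 Y61.492
G1 X50.825 Y122.136
G0 X135.835 Y63.521
M3 S435
G1 X121.783 Y88.301 F1588
G1 X5.024 Y153.259
G1 X82.589 Y163.049
G1 X33.606 Y154.218
G1 X135.835 Y63.521
G0 X172.685 Y90.047
M3 S435
G1 X155.215 Y90.518 F1588
G1 X143.195 Y103.205
G1 X143.666 Y120.675
G1 X156.353 Y132.695
G1 X173.823 Y132.224
G1 X185.843 Y119.537
G1 X185.372 Y102.067
G1 X172.685 Y90.047
G0 X173.252 Y71.578
M3 S435
G1 X149.568 Y77.537 F1588
G1 X122.338 Y86.426
G1 X91.562 Y98.247
G1 X57.241 Y112.999
G0 X84.535 Y136.700
M3 S435
G1 X158.475 Y136.700 F1588
G1 X158.475 Y103.616
G1 X84.535 Y103.616
G1 X84.535 Y136.700
M5
G0 X0.000 Y0.000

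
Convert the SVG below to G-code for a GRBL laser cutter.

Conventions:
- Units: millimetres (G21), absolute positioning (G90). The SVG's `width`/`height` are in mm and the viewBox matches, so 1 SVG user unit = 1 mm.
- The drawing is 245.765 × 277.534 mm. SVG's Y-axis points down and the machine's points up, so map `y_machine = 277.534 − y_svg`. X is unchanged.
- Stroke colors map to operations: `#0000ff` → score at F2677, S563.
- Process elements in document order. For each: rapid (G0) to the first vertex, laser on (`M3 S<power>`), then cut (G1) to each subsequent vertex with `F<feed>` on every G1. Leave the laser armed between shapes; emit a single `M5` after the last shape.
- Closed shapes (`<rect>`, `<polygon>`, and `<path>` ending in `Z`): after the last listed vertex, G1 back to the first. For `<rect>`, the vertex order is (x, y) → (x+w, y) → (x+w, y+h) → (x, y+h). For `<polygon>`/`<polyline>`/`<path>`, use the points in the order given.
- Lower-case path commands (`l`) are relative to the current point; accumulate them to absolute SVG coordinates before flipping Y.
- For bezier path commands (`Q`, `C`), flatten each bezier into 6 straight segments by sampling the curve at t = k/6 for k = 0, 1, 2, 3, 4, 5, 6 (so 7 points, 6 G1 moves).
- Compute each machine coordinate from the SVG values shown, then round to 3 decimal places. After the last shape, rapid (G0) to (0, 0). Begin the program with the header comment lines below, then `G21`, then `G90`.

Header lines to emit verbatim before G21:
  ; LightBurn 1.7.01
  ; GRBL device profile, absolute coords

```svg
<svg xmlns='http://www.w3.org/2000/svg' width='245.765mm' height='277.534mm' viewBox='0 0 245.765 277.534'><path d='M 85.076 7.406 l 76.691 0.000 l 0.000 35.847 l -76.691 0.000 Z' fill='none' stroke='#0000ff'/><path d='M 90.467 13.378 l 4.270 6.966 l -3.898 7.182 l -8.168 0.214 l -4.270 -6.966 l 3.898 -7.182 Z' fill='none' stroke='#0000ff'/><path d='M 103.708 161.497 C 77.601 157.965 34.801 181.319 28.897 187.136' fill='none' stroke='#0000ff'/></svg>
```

viewBox `0 0 245.765 277.534` with mm width/height → 1 unit = 1 mm. Flip: y_m = 277.534 − y_svg.

**Shape 1** — `<path>` rectangle, stroke `#0000ff` → score (S563, F2677). Machine vertices: (85.076,270.128) → (161.767,270.128) → (161.767,234.281) → (85.076,234.281) → (85.076,270.128). Closed: final G1 returns to the first vertex.

**Shape 2** — `<path>` regular polygon, stroke `#0000ff` → score (S563, F2677). Machine vertices: (90.467,264.156) → (94.737,257.190) → (90.839,250.008) → (82.671,249.794) → (78.401,256.760) → (82.299,263.942) → (90.467,264.156). Closed: final G1 returns to the first vertex.

**Shape 3** — `<path>` cubic bezier, stroke `#0000ff` → score (S563, F2677). Control points (SVG): P0=(103.708,161.497), P1=(77.601,157.965), P2=(34.801,181.319), P3=(28.897,187.136); sampled at t=k/6. Machine vertices: (103.708,116.037) → (89.512,115.768) → (74.021,112.252) → (58.726,106.723) → (45.115,100.415) → (34.676,94.562) → (28.897,90.398). Open path.

; LightBurn 1.7.01
; GRBL device profile, absolute coords
G21
G90
G0 X85.076 Y270.128
M3 S563
G1 X161.767 Y270.128 F2677
G1 X161.767 Y234.281 F2677
G1 X85.076 Y234.281 F2677
G1 X85.076 Y270.128 F2677
G0 X90.467 Y264.156
M3 S563
G1 X94.737 Y257.190 F2677
G1 X90.839 Y250.008 F2677
G1 X82.671 Y249.794 F2677
G1 X78.401 Y256.760 F2677
G1 X82.299 Y263.942 F2677
G1 X90.467 Y264.156 F2677
G0 X103.708 Y116.037
M3 S563
G1 X89.512 Y115.768 F2677
G1 X74.021 Y112.252 F2677
G1 X58.726 Y106.723 F2677
G1 X45.115 Y100.415 F2677
G1 X34.676 Y94.562 F2677
G1 X28.897 Y90.398 F2677
M5
G0 X0.000 Y0.000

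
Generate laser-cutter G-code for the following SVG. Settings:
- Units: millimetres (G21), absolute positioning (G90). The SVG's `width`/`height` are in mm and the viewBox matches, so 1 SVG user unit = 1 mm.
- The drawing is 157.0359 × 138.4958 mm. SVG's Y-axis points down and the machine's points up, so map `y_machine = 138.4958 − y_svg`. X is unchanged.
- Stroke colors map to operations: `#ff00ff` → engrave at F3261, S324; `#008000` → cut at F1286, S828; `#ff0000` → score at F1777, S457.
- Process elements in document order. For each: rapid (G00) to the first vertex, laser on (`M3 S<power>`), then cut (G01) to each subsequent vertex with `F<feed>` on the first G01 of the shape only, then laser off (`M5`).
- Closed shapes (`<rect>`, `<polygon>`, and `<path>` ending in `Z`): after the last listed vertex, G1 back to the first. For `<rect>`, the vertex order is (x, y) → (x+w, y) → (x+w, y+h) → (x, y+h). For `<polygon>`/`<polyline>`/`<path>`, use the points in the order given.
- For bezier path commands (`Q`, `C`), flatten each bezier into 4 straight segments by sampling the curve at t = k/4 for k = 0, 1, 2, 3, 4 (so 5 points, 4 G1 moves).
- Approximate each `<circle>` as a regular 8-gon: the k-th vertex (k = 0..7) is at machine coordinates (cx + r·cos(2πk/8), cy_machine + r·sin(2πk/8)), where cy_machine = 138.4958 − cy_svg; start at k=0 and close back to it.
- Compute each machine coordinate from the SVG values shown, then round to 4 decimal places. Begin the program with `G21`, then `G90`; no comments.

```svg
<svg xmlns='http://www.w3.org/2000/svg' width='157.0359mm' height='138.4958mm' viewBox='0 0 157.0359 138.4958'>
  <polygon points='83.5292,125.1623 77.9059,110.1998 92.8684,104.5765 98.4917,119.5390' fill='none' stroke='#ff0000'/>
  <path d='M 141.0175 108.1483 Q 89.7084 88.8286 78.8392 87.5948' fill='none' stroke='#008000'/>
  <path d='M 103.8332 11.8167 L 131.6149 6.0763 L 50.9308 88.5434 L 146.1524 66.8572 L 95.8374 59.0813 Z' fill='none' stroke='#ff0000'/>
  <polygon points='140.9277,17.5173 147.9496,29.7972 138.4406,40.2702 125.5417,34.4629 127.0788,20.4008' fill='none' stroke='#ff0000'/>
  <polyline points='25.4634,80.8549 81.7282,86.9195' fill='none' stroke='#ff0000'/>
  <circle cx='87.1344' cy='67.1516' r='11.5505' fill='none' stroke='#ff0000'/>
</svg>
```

G21
G90
G00 X83.5292 Y13.3335
M3 S457
G01 X77.9059 Y28.2960 F1777
G01 X92.8684 Y33.9193
G01 X98.4917 Y18.9568
G01 X83.5292 Y13.3335
M5
G00 X141.0175 Y30.3475
M3 S828
G01 X117.8904 Y38.8770 F1286
G01 X99.8184 Y45.1457
G01 X86.8013 Y49.1537
G01 X78.8392 Y50.9010
M5
G00 X103.8332 Y126.6791
M3 S457
G01 X131.6149 Y132.4195 F1777
G01 X50.9308 Y49.9524
G01 X146.1524 Y71.6386
G01 X95.8374 Y79.4145
G01 X103.8332 Y126.6791
M5
G00 X140.9277 Y120.9785
M3 S457
G01 X147.9496 Y108.6986 F1777
G01 X138.4406 Y98.2256
G01 X125.5417 Y104.0329
G01 X127.0788 Y118.0950
G01 X140.9277 Y120.9785
M5
G00 X25.4634 Y57.6409
M3 S457
G01 X81.7282 Y51.5763 F1777
M5
G00 X98.6849 Y71.3442
M3 S457
G01 X95.3018 Y79.5116 F1777
G01 X87.1344 Y82.8947
G01 X78.9670 Y79.5116
G01 X75.5839 Y71.3442
G01 X78.9670 Y63.1768
G01 X87.1344 Y59.7937
G01 X95.3018 Y63.1768
G01 X98.6849 Y71.3442
M5

viewBox `0 0 157.0359 138.4958` with mm width/height → 1 unit = 1 mm. Flip: y_m = 138.4958 − y_svg.

**Shape 1** — `<polygon>` regular polygon, stroke `#ff0000` → score (S457, F1777). Machine vertices: (83.5292,13.3335) → (77.9059,28.2960) → (92.8684,33.9193) → (98.4917,18.9568) → (83.5292,13.3335). Closed: final G1 returns to the first vertex.

**Shape 2** — `<path>` quadratic bezier, stroke `#008000` → cut (S828, F1286). Control points (SVG): P0=(141.0175,108.1483), P1=(89.7084,88.8286), P2=(78.8392,87.5948); sampled at t=k/4. Machine vertices: (141.0175,30.3475) → (117.8904,38.8770) → (99.8184,45.1457) → (86.8013,49.1537) → (78.8392,50.9010). Open path.

**Shape 3** — `<path>` closed polygon, stroke `#ff0000` → score (S457, F1777). Machine vertices: (103.8332,126.6791) → (131.6149,132.4195) → (50.9308,49.9524) → (146.1524,71.6386) → (95.8374,79.4145) → (103.8332,126.6791). Closed: final G1 returns to the first vertex.

**Shape 4** — `<polygon>` regular polygon, stroke `#ff0000` → score (S457, F1777). Machine vertices: (140.9277,120.9785) → (147.9496,108.6986) → (138.4406,98.2256) → (125.5417,104.0329) → (127.0788,118.0950) → (140.9277,120.9785). Closed: final G1 returns to the first vertex.

**Shape 5** — `<polyline>` line segment, stroke `#ff0000` → score (S457, F1777). Machine vertices: (25.4634,57.6409) → (81.7282,51.5763). Open path.

**Shape 6** — `<circle>` circle, stroke `#ff0000` → score (S457, F1777). Machine vertices: (98.6849,71.3442) → (95.3018,79.5116) → (87.1344,82.8947) → (78.9670,79.5116) → (75.5839,71.3442) → (78.9670,63.1768) → (87.1344,59.7937) → (95.3018,63.1768) → (98.6849,71.3442). Closed: final G1 returns to the first vertex.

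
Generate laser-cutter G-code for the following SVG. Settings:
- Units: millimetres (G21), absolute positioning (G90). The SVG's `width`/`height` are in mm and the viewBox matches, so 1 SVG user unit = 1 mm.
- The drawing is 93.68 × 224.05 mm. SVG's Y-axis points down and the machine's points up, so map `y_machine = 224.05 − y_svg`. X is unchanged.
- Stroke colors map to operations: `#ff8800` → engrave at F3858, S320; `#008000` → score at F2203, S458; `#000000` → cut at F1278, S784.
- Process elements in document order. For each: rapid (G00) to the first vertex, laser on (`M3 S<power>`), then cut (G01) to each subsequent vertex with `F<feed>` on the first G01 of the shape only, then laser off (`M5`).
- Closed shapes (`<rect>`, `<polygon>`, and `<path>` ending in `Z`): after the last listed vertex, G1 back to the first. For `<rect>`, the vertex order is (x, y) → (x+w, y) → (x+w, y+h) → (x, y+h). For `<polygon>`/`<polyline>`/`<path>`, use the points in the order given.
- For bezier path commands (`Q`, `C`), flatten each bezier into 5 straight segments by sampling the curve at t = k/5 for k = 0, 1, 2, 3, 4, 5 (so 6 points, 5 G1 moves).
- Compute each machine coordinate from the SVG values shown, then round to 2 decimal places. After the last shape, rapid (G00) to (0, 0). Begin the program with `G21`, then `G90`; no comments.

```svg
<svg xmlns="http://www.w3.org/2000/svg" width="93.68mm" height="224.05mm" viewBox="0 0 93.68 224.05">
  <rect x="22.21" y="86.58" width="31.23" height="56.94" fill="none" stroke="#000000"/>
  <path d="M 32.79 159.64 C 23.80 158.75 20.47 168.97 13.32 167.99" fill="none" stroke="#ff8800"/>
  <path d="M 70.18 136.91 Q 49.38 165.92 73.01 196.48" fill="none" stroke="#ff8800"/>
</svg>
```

G21
G90
G00 X22.21 Y137.47
M3 S784
G01 X53.44 Y137.47 F1278
G01 X53.44 Y80.53
G01 X22.21 Y80.53
G01 X22.21 Y137.47
M5
G00 X32.79 Y64.41
M3 S320
G01 X28.00 Y63.79 F3858
G01 X24.11 Y61.57
G01 X20.67 Y58.83
G01 X17.23 Y56.64
G01 X13.32 Y56.06
M5
G00 X70.18 Y87.14
M3 S320
G01 X63.64 Y75.47 F3858
G01 X60.65 Y63.68
G01 X61.21 Y51.77
G01 X65.34 Y39.73
G01 X73.01 Y27.57
M5
G00 X0.00 Y0.00

Since the viewBox matches the mm dimensions, user units are millimetres directly. The only transform is the Y-flip y_m = 224.05 − y_svg.

Shape 1 is a rectangle drawn with `<rect>`. Its stroke #000000 means cut at S784, F1278. After flipping Y the toolpath is (22.21,137.47) → (53.44,137.47) → (53.44,80.53) → (22.21,80.53) → (22.21,137.47), returning to the start.

Shape 2 is a cubic bezier drawn with `<path>`. Its stroke #ff8800 means engrave at S320, F3858. After flipping Y the toolpath is (32.79,64.41) → (28.00,63.79) → (24.11,61.57) → (20.67,58.83) → (17.23,56.64) → (13.32,56.06).

Shape 3 is a quadratic bezier drawn with `<path>`. Its stroke #ff8800 means engrave at S320, F3858. After flipping Y the toolpath is (70.18,87.14) → (63.64,75.47) → (60.65,63.68) → (61.21,51.77) → (65.34,39.73) → (73.01,27.57).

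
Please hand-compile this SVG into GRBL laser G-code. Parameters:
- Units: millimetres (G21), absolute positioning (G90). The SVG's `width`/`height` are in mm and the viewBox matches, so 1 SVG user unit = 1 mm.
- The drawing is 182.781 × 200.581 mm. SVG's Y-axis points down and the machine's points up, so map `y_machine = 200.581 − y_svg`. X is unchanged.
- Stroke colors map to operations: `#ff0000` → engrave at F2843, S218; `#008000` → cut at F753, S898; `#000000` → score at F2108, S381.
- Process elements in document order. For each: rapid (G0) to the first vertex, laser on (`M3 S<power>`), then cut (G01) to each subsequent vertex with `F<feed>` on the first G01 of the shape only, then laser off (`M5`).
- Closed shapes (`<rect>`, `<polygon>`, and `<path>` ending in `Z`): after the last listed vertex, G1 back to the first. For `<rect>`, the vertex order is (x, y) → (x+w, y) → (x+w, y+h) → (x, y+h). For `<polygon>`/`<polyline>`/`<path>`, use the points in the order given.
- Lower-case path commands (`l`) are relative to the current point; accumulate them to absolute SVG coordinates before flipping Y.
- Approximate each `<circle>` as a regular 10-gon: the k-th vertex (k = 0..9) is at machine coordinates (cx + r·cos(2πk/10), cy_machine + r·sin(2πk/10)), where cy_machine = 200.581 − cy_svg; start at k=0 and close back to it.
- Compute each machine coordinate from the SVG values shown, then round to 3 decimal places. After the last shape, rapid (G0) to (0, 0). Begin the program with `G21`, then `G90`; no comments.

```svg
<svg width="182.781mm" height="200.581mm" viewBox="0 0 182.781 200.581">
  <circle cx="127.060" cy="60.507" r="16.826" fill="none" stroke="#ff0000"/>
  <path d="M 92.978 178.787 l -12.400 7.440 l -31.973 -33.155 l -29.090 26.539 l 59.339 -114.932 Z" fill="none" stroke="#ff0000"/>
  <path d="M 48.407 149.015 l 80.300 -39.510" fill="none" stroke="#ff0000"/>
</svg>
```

G21
G90
G0 X143.886 Y140.074
M3 S218
G01 X140.673 Y149.964 F2843
G01 X132.260 Y156.076
G01 X121.860 Y156.076
G01 X113.447 Y149.964
G01 X110.234 Y140.074
G01 X113.447 Y130.184
G01 X121.860 Y124.072
G01 X132.260 Y124.072
G01 X140.673 Y130.184
G01 X143.886 Y140.074
M5
G0 X92.978 Y21.794
M3 S218
G01 X80.578 Y14.354 F2843
G01 X48.605 Y47.509
G01 X19.515 Y20.970
G01 X78.854 Y135.902
G01 X92.978 Y21.794
M5
G0 X48.407 Y51.566
M3 S218
G01 X128.707 Y91.076 F2843
M5
G0 X0.000 Y0.000

1 u = 1 mm; y_m = 200.581 − y.

[1] `<circle>` circle, #ff0000→engrave S218 F2843: (143.886,140.074) → (140.673,149.964) → (132.260,156.076) → (121.860,156.076) → (113.447,149.964) → (110.234,140.074) → (113.447,130.184) → (121.860,124.072) → (132.260,124.072) → (140.673,130.184) → (143.886,140.074) (closed)

[2] `<path>` closed polygon, #ff0000→engrave S218 F2843: (92.978,21.794) → (80.578,14.354) → (48.605,47.509) → (19.515,20.970) → (78.854,135.902) → (92.978,21.794) (closed)

[3] `<path>` line segment, #ff0000→engrave S218 F2843: (48.407,51.566) → (128.707,91.076)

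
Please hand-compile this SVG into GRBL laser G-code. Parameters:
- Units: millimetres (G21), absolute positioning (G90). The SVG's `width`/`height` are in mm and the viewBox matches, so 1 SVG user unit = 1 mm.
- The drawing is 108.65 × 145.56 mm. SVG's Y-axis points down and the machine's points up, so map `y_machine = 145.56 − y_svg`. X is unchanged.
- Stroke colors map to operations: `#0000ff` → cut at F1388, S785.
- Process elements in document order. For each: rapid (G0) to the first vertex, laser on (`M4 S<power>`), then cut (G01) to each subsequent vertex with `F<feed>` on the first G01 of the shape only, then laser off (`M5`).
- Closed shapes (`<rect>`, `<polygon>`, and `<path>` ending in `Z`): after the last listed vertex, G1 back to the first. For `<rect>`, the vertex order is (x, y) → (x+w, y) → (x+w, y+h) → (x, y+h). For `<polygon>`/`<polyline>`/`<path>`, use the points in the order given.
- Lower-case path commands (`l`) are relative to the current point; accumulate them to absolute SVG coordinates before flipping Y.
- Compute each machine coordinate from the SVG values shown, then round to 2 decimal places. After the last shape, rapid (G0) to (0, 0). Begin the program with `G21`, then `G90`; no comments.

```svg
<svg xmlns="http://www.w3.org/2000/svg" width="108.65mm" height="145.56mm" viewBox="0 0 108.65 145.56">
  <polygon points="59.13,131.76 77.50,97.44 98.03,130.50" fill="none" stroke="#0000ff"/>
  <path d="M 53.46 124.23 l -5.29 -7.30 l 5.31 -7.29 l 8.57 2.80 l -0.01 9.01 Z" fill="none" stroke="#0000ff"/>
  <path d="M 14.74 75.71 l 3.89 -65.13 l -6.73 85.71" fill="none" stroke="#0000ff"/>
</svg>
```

Since the viewBox matches the mm dimensions, user units are millimetres directly. The only transform is the Y-flip y_m = 145.56 − y_svg.

Shape 1 is a regular polygon drawn with `<polygon>`. Its stroke #0000ff means cut at S785, F1388. After flipping Y the toolpath is (59.13,13.80) → (77.50,48.12) → (98.03,15.06) → (59.13,13.80), returning to the start.

Shape 2 is a regular polygon drawn with `<path>`. Its stroke #0000ff means cut at S785, F1388. After flipping Y the toolpath is (53.46,21.33) → (48.17,28.63) → (53.48,35.92) → (62.05,33.12) → (62.04,24.11) → (53.46,21.33), returning to the start.

Shape 3 is a open polyline drawn with `<path>`. Its stroke #0000ff means cut at S785, F1388. After flipping Y the toolpath is (14.74,69.85) → (18.63,134.98) → (11.90,49.27).

G21
G90
G0 X59.13 Y13.80
M4 S785
G01 X77.50 Y48.12 F1388
G01 X98.03 Y15.06
G01 X59.13 Y13.80
M5
G0 X53.46 Y21.33
M4 S785
G01 X48.17 Y28.63 F1388
G01 X53.48 Y35.92
G01 X62.05 Y33.12
G01 X62.04 Y24.11
G01 X53.46 Y21.33
M5
G0 X14.74 Y69.85
M4 S785
G01 X18.63 Y134.98 F1388
G01 X11.90 Y49.27
M5
G0 X0.00 Y0.00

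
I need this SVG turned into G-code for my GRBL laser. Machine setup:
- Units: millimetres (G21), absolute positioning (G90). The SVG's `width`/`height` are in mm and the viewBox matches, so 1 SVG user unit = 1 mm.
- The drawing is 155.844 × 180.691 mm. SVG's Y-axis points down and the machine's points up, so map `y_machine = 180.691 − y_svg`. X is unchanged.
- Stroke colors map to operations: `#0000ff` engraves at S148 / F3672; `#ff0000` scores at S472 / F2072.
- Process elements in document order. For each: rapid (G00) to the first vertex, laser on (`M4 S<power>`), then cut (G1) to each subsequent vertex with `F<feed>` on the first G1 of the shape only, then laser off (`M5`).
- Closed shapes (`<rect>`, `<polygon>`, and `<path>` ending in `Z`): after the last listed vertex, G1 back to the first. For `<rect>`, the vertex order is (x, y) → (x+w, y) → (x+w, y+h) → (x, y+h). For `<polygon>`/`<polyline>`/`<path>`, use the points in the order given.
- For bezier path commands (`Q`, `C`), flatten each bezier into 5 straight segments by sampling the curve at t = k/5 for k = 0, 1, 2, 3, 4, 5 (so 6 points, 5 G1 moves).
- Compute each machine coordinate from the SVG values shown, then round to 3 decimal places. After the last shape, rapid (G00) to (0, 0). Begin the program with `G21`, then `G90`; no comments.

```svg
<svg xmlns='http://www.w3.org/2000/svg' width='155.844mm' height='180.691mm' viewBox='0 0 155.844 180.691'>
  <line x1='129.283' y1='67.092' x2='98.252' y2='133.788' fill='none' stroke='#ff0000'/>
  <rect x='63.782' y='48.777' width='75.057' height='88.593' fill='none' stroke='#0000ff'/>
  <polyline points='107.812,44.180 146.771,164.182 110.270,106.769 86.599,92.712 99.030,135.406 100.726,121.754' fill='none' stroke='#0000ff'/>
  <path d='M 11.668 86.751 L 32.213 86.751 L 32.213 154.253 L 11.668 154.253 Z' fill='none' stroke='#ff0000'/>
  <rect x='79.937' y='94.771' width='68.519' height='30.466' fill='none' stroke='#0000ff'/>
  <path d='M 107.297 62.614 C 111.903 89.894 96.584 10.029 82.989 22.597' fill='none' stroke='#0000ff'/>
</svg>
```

G21
G90
G00 X129.283 Y113.599
M4 S472
G1 X98.252 Y46.903 F2072
M5
G00 X63.782 Y131.914
M4 S148
G1 X138.839 Y131.914 F3672
G1 X138.839 Y43.321
G1 X63.782 Y43.321
G1 X63.782 Y131.914
M5
G00 X107.812 Y136.511
M4 S148
G1 X146.771 Y16.509 F3672
G1 X110.270 Y73.922
G1 X86.599 Y87.979
G1 X99.030 Y45.285
G1 X100.726 Y58.937
M5
G00 X11.668 Y93.940
M4 S472
G1 X32.213 Y93.940 F2072
G1 X32.213 Y26.438
G1 X11.668 Y26.438
G1 X11.668 Y93.940
M5
G00 X79.937 Y85.920
M4 S148
G1 X148.456 Y85.920 F3672
G1 X148.456 Y55.454
G1 X79.937 Y55.454
G1 X79.937 Y85.920
M5
G00 X107.297 Y118.077
M4 S148
G1 X107.843 Y112.970 F3672
G1 X104.646 Y123.998
G1 X98.745 Y141.581
G1 X91.180 Y156.139
G1 X82.989 Y158.094
M5
G00 X0.000 Y0.000

Since the viewBox matches the mm dimensions, user units are millimetres directly. The only transform is the Y-flip y_m = 180.691 − y_svg.

Shape 1 is a line segment drawn with `<line>`. Its stroke #ff0000 means score at S472, F2072. After flipping Y the toolpath is (129.283,113.599) → (98.252,46.903).

Shape 2 is a rectangle drawn with `<rect>`. Its stroke #0000ff means engrave at S148, F3672. After flipping Y the toolpath is (63.782,131.914) → (138.839,131.914) → (138.839,43.321) → (63.782,43.321) → (63.782,131.914), returning to the start.

Shape 3 is a open polyline drawn with `<polyline>`. Its stroke #0000ff means engrave at S148, F3672. After flipping Y the toolpath is (107.812,136.511) → (146.771,16.509) → (110.270,73.922) → (86.599,87.979) → (99.030,45.285) → (100.726,58.937).

Shape 4 is a rectangle drawn with `<path>`. Its stroke #ff0000 means score at S472, F2072. After flipping Y the toolpath is (11.668,93.940) → (32.213,93.940) → (32.213,26.438) → (11.668,26.438) → (11.668,93.940), returning to the start.

Shape 5 is a rectangle drawn with `<rect>`. Its stroke #0000ff means engrave at S148, F3672. After flipping Y the toolpath is (79.937,85.920) → (148.456,85.920) → (148.456,55.454) → (79.937,55.454) → (79.937,85.920), returning to the start.

Shape 6 is a cubic bezier drawn with `<path>`. Its stroke #0000ff means engrave at S148, F3672. After flipping Y the toolpath is (107.297,118.077) → (107.843,112.970) → (104.646,123.998) → (98.745,141.581) → (91.180,156.139) → (82.989,158.094).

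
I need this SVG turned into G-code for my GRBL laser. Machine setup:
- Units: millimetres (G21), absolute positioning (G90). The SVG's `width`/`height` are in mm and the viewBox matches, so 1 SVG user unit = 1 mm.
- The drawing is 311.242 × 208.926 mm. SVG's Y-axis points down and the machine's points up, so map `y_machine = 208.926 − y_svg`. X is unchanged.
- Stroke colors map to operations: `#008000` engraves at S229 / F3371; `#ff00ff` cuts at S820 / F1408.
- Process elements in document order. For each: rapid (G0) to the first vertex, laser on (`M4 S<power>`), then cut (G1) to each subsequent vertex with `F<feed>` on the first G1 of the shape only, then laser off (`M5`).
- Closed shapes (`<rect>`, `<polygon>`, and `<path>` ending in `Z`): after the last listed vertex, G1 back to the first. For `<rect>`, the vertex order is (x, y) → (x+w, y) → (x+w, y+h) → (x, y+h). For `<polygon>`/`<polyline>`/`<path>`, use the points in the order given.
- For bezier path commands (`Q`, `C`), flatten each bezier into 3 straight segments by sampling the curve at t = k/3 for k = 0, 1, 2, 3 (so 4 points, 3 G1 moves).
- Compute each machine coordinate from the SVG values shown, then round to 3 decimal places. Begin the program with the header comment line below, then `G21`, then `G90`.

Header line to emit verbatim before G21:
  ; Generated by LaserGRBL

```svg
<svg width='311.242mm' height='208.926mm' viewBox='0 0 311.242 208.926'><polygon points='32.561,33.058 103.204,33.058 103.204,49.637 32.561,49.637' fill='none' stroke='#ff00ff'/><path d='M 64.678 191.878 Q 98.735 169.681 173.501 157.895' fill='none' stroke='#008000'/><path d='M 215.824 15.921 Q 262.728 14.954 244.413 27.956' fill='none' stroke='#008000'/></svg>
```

1 u = 1 mm; y_m = 208.926 − y.

[1] `<polygon>` rectangle, #ff00ff→cut S820 F1408: (32.561,175.868) → (103.204,175.868) → (103.204,159.289) → (32.561,159.289) → (32.561,175.868) (closed)

[2] `<path>` quadratic bezier, #008000→engrave S229 F3371: (64.678,17.048) → (91.906,30.689) → (128.180,42.017) → (173.501,51.031)

[3] `<path>` quadratic bezier, #008000→engrave S229 F3371: (215.824,193.005) → (239.847,192.098) → (249.376,188.086) → (244.413,180.970)

; Generated by LaserGRBL
G21
G90
G0 X32.561 Y175.868
M4 S820
G1 X103.204 Y175.868 F1408
G1 X103.204 Y159.289
G1 X32.561 Y159.289
G1 X32.561 Y175.868
M5
G0 X64.678 Y17.048
M4 S229
G1 X91.906 Y30.689 F3371
G1 X128.180 Y42.017
G1 X173.501 Y51.031
M5
G0 X215.824 Y193.005
M4 S229
G1 X239.847 Y192.098 F3371
G1 X249.376 Y188.086
G1 X244.413 Y180.970
M5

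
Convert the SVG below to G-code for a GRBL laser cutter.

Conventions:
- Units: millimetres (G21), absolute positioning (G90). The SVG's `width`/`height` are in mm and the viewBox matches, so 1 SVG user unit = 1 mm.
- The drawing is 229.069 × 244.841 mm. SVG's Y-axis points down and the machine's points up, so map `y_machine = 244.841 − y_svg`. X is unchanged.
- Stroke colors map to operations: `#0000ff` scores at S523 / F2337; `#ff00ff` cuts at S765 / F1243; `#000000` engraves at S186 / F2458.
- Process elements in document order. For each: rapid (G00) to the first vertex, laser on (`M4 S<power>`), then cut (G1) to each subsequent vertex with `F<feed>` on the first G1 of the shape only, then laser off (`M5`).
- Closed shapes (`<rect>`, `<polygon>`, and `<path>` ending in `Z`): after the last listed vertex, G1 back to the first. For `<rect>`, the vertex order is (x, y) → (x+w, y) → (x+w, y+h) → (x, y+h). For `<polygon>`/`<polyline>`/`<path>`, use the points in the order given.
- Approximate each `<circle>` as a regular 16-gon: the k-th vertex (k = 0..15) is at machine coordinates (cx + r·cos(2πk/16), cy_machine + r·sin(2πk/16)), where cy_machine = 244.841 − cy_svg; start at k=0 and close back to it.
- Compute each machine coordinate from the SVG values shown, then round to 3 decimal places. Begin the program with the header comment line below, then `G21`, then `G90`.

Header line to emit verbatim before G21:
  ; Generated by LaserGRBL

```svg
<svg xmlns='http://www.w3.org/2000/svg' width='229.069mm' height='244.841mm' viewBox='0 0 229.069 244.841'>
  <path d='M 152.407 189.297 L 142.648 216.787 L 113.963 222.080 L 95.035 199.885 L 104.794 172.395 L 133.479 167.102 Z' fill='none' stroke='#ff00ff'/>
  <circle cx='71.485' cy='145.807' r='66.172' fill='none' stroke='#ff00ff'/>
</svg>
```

; Generated by LaserGRBL
G21
G90
G00 X152.407 Y55.544
M4 S765
G1 X142.648 Y28.054 F1243
G1 X113.963 Y22.761
G1 X95.035 Y44.956
G1 X104.794 Y72.446
G1 X133.479 Y77.739
G1 X152.407 Y55.544
M5
G00 X137.657 Y99.034
M4 S765
G1 X132.620 Y124.357 F1243
G1 X118.276 Y145.825
G1 X96.808 Y160.169
G1 X71.485 Y165.206
G1 X46.162 Y160.169
G1 X24.694 Y145.825
G1 X10.350 Y124.357
G1 X5.313 Y99.034
G1 X10.350 Y73.711
G1 X24.694 Y52.243
G1 X46.162 Y37.899
G1 X71.485 Y32.862
G1 X96.808 Y37.899
G1 X118.276 Y52.243
G1 X132.620 Y73.711
G1 X137.657 Y99.034
M5

1 u = 1 mm; y_m = 244.841 − y.

[1] `<path>` regular polygon, #ff00ff→cut S765 F1243: (152.407,55.544) → (142.648,28.054) → (113.963,22.761) → (95.035,44.956) → (104.794,72.446) → (133.479,77.739) → (152.407,55.544) (closed)

[2] `<circle>` circle, #ff00ff→cut S765 F1243: (137.657,99.034) → (132.620,124.357) → (118.276,145.825) → (96.808,160.169) → (71.485,165.206) → (46.162,160.169) → (24.694,145.825) → (10.350,124.357) → (5.313,99.034) → (10.350,73.711) → (24.694,52.243) → (46.162,37.899) → (71.485,32.862) → (96.808,37.899) → (118.276,52.243) → (132.620,73.711) → (137.657,99.034) (closed)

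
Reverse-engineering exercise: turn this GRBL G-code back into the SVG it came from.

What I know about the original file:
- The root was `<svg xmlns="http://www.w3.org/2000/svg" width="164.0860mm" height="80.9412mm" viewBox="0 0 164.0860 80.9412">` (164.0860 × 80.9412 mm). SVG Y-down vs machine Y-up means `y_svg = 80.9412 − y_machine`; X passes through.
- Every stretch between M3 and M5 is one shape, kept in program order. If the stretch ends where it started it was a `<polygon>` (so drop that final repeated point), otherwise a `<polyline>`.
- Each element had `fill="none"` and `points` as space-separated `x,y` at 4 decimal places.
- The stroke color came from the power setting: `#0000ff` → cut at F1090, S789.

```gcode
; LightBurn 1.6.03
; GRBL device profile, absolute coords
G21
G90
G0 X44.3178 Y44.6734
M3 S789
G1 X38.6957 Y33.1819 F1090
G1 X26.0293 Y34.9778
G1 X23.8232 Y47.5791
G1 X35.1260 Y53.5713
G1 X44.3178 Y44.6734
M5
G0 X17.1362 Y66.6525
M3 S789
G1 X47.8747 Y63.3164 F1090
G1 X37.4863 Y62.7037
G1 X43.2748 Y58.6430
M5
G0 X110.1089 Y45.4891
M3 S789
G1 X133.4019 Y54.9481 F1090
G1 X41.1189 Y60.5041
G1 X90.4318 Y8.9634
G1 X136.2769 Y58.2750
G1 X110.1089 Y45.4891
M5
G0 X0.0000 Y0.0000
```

<svg xmlns="http://www.w3.org/2000/svg" width="164.0860mm" height="80.9412mm" viewBox="0 0 164.0860 80.9412">
  <polygon points="44.3178,36.2678 38.6957,47.7593 26.0293,45.9634 23.8232,33.3621 35.1260,27.3699" fill="none" stroke="#0000ff"/>
  <polyline points="17.1362,14.2887 47.8747,17.6248 37.4863,18.2375 43.2748,22.2982" fill="none" stroke="#0000ff"/>
  <polygon points="110.1089,35.4521 133.4019,25.9931 41.1189,20.4371 90.4318,71.9778 136.2769,22.6662" fill="none" stroke="#0000ff"/>
</svg>

Machine Y-up, SVG Y-down with viewBox height 80.9412, so y_svg = 80.9412 − y_machine; X carries over. Every run uses S789, so all elements get stroke `#0000ff` (cut).

Run 1: The run returns to its start, so emit a `<polygon>` with points (Y-flipped): 44.3178,36.2678 38.6957,47.7593 26.0293,45.9634 23.8232,33.3621 35.1260,27.3699.

Run 2: The run is open, so emit a `<polyline>` with points (Y-flipped): 17.1362,14.2887 47.8747,17.6248 37.4863,18.2375 43.2748,22.2982.

Run 3: The run returns to its start, so emit a `<polygon>` with points (Y-flipped): 110.1089,35.4521 133.4019,25.9931 41.1189,20.4371 90.4318,71.9778 136.2769,22.6662.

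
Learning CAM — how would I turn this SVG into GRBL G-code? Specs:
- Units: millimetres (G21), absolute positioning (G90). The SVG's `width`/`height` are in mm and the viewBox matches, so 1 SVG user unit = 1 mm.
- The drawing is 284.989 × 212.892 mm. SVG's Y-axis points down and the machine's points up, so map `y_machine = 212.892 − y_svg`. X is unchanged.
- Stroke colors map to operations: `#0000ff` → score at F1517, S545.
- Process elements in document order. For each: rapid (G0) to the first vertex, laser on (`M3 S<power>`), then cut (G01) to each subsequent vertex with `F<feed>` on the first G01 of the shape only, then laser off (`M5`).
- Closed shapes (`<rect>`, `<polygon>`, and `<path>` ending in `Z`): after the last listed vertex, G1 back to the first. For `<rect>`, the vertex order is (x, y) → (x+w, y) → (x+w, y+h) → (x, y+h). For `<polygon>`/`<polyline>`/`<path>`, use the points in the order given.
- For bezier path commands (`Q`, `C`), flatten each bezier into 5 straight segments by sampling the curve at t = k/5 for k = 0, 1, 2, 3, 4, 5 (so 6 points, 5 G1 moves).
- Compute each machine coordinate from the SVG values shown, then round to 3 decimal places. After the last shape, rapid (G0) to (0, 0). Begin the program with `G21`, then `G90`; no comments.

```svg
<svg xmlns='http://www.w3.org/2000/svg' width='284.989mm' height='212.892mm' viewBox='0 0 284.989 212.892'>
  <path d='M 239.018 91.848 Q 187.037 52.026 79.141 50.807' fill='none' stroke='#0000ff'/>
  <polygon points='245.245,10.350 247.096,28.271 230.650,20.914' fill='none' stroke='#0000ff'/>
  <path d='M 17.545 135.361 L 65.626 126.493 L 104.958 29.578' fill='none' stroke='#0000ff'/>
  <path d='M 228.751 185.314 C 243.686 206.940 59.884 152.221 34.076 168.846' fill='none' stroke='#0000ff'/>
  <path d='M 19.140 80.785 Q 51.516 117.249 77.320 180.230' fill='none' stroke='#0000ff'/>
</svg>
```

viewBox `0 0 284.989 212.892` with mm width/height → 1 unit = 1 mm. Flip: y_m = 212.892 − y_svg.

**Shape 1** — `<path>` quadratic bezier, stroke `#0000ff` → score (S545, F1517). Control points (SVG): P0=(239.018,91.848), P1=(187.037,52.026), P2=(79.141,50.807); sampled at t=k/5. Machine vertices: (239.018,121.044) → (215.989,135.429) → (188.487,146.725) → (156.511,154.933) → (120.063,160.053) → (79.141,162.085). Open path.

**Shape 2** — `<polygon>` regular polygon, stroke `#0000ff` → score (S545, F1517). Machine vertices: (245.245,202.542) → (247.096,184.621) → (230.650,191.978) → (245.245,202.542). Closed: final G1 returns to the first vertex.

**Shape 3** — `<path>` open polyline, stroke `#0000ff` → score (S545, F1517). Machine vertices: (17.545,77.531) → (65.626,86.399) → (104.958,183.314). Open path.

**Shape 4** — `<path>` cubic bezier, stroke `#0000ff` → score (S545, F1517). Control points (SVG): P0=(228.751,185.314), P1=(243.686,206.940), P2=(59.884,152.221), P3=(34.076,168.846); sampled at t=k/5. Machine vertices: (228.751,27.578) → (216.717,22.582) → (174.110,28.820) → (118.052,39.203) → (65.666,46.641) → (34.076,44.046). Open path.

**Shape 5** — `<path>` quadratic bezier, stroke `#0000ff` → score (S545, F1517). Control points (SVG): P0=(19.140,80.785), P1=(51.516,117.249), P2=(77.320,180.230); sampled at t=k/5. Machine vertices: (19.140,132.107) → (31.828,116.461) → (43.989,98.693) → (55.625,78.804) → (66.736,56.794) → (77.320,32.662). Open path.

G21
G90
G0 X239.018 Y121.044
M3 S545
G01 X215.989 Y135.429 F1517
G01 X188.487 Y146.725
G01 X156.511 Y154.933
G01 X120.063 Y160.053
G01 X79.141 Y162.085
M5
G0 X245.245 Y202.542
M3 S545
G01 X247.096 Y184.621 F1517
G01 X230.650 Y191.978
G01 X245.245 Y202.542
M5
G0 X17.545 Y77.531
M3 S545
G01 X65.626 Y86.399 F1517
G01 X104.958 Y183.314
M5
G0 X228.751 Y27.578
M3 S545
G01 X216.717 Y22.582 F1517
G01 X174.110 Y28.820
G01 X118.052 Y39.203
G01 X65.666 Y46.641
G01 X34.076 Y44.046
M5
G0 X19.140 Y132.107
M3 S545
G01 X31.828 Y116.461 F1517
G01 X43.989 Y98.693
G01 X55.625 Y78.804
G01 X66.736 Y56.794
G01 X77.320 Y32.662
M5
G0 X0.000 Y0.000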